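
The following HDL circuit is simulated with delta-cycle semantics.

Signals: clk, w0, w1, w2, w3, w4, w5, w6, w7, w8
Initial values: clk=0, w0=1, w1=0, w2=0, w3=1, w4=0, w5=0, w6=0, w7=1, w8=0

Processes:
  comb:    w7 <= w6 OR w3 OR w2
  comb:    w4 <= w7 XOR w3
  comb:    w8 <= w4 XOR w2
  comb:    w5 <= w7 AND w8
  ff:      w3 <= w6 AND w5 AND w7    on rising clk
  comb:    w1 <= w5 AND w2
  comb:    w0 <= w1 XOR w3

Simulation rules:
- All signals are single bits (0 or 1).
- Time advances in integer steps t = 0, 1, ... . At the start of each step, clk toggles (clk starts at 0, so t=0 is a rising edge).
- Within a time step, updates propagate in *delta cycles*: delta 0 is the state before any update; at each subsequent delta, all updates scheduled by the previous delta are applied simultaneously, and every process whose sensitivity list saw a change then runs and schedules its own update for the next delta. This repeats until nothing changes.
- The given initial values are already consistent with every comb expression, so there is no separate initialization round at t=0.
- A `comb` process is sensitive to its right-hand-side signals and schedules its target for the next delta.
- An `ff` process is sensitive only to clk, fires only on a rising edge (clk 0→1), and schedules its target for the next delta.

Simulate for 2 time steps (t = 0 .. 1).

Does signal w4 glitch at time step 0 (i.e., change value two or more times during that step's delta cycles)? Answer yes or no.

[bits: w0,w7,w2,w6,w3,w5,w4,w1,clk,w8]
t=0: Δ0=1100100000 Δ1=1100100010 Δ2=1100000010 Δ3=0000001010 Δ4=0000000011 Δ5=0000000010 | 5Δ
t=1: Δ0=0000000010 Δ1=0000000000 | 1Δ

yes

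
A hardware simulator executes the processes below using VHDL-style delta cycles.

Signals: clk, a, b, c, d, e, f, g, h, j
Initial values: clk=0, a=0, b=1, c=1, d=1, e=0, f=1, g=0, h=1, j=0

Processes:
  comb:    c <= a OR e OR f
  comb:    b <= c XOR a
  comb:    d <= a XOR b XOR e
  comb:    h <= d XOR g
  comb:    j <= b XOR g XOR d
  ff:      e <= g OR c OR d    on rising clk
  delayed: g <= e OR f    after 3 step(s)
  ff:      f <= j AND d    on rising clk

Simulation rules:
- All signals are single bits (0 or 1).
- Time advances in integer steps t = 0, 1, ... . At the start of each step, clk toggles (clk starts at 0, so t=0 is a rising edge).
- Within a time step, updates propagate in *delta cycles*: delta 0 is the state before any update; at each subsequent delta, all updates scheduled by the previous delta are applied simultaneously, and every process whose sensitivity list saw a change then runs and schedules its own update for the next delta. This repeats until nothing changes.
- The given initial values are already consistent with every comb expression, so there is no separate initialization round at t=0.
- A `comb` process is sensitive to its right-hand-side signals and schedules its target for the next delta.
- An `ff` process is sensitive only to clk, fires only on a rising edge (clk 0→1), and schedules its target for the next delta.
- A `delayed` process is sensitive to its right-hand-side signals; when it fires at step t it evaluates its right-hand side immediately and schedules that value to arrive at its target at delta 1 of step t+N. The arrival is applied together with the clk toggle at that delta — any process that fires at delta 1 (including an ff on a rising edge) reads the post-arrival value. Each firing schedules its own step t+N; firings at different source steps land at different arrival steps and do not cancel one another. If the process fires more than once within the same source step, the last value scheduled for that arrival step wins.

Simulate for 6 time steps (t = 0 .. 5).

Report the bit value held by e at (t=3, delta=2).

1

t=0 Δ0: h=1 b=1 j=0 f=1 a=0 g=0 c=1 d=1 e=0 clk=0
  Δ1: clk:0→1
  Δ2: f:1→0, e:0→1
  Δ3: d:1→0
  Δ4: h:1→0, j:0→1
  (4Δ to stable)
t=1 Δ0: h=0 b=1 j=1 f=0 a=0 g=0 c=1 d=0 e=1 clk=1
  Δ1: clk:1→0
  (1Δ to stable)
t=2 Δ0: h=0 b=1 j=1 f=0 a=0 g=0 c=1 d=0 e=1 clk=0
  Δ1: clk:0→1
  (1Δ to stable)
t=3 Δ0: h=0 b=1 j=1 f=0 a=0 g=0 c=1 d=0 e=1 clk=1
  Δ1: g:0→1, clk:1→0
  Δ2: h:0→1, j:1→0
  (2Δ to stable)
t=4 Δ0: h=1 b=1 j=0 f=0 a=0 g=1 c=1 d=0 e=1 clk=0
  Δ1: clk:0→1
  (1Δ to stable)
t=5 Δ0: h=1 b=1 j=0 f=0 a=0 g=1 c=1 d=0 e=1 clk=1
  Δ1: clk:1→0
  (1Δ to stable)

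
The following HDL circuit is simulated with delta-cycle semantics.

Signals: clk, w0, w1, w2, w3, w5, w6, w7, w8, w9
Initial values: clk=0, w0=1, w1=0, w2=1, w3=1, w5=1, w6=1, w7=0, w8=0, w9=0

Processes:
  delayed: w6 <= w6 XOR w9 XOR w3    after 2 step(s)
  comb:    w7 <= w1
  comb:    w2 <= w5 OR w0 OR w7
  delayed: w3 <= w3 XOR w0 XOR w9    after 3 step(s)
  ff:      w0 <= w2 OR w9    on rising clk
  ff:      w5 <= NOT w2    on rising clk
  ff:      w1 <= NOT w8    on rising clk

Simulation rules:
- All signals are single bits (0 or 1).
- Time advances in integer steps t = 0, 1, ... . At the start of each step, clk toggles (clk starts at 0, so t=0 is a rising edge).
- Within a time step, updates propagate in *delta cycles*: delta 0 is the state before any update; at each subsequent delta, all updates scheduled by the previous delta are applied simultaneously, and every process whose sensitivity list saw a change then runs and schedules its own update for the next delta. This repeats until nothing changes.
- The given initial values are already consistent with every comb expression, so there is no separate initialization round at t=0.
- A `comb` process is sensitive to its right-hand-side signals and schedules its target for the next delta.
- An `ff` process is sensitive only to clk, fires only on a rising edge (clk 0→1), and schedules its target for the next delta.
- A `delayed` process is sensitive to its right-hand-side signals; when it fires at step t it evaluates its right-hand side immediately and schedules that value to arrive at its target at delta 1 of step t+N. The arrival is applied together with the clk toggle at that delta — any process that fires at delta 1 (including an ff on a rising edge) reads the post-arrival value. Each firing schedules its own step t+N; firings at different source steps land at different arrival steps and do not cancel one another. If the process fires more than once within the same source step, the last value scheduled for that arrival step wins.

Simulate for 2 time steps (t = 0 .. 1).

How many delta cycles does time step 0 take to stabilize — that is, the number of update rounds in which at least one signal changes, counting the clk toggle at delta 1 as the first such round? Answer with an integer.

t0.Δ0 w1=0 clk=0 w0=1 w9=0 w5=1 w3=1 w7=0 w6=1 w8=0 w2=1
t0.Δ1 w1=0 clk=1 w0=1 w9=0 w5=1 w3=1 w7=0 w6=1 w8=0 w2=1
t0.Δ2 w1=1 clk=1 w0=1 w9=0 w5=0 w3=1 w7=0 w6=1 w8=0 w2=1
t0.Δ3 w1=1 clk=1 w0=1 w9=0 w5=0 w3=1 w7=1 w6=1 w8=0 w2=1
t1.Δ0 w1=1 clk=1 w0=1 w9=0 w5=0 w3=1 w7=1 w6=1 w8=0 w2=1
t1.Δ1 w1=1 clk=0 w0=1 w9=0 w5=0 w3=1 w7=1 w6=1 w8=0 w2=1

3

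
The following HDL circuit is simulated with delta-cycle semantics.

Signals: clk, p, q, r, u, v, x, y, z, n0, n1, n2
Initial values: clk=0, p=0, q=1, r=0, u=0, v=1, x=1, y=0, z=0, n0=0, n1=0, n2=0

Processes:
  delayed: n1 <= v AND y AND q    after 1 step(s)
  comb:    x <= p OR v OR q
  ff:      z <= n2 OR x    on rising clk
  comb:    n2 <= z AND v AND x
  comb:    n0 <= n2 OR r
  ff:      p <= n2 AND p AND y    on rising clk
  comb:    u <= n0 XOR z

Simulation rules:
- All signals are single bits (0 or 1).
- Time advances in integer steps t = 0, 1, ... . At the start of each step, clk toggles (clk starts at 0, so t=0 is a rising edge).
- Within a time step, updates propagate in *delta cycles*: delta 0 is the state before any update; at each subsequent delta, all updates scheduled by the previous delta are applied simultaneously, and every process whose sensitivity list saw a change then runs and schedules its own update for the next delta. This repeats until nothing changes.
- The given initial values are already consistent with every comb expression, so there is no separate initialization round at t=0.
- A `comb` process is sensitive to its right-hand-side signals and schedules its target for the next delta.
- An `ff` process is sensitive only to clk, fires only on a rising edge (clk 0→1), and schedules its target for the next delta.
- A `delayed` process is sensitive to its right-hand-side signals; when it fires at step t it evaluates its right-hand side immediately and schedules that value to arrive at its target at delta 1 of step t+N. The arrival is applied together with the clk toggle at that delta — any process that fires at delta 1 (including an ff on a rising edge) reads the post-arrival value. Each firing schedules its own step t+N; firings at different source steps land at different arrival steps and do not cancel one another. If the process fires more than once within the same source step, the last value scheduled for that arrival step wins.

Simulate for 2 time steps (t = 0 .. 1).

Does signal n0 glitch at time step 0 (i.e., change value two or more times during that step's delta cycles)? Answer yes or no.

no

t0.Δ0 r=0 y=0 z=0 v=1 n1=0 q=1 u=0 x=1 p=0 n2=0 clk=0 n0=0
t0.Δ1 r=0 y=0 z=0 v=1 n1=0 q=1 u=0 x=1 p=0 n2=0 clk=1 n0=0
t0.Δ2 r=0 y=0 z=1 v=1 n1=0 q=1 u=0 x=1 p=0 n2=0 clk=1 n0=0
t0.Δ3 r=0 y=0 z=1 v=1 n1=0 q=1 u=1 x=1 p=0 n2=1 clk=1 n0=0
t0.Δ4 r=0 y=0 z=1 v=1 n1=0 q=1 u=1 x=1 p=0 n2=1 clk=1 n0=1
t0.Δ5 r=0 y=0 z=1 v=1 n1=0 q=1 u=0 x=1 p=0 n2=1 clk=1 n0=1
t1.Δ0 r=0 y=0 z=1 v=1 n1=0 q=1 u=0 x=1 p=0 n2=1 clk=1 n0=1
t1.Δ1 r=0 y=0 z=1 v=1 n1=0 q=1 u=0 x=1 p=0 n2=1 clk=0 n0=1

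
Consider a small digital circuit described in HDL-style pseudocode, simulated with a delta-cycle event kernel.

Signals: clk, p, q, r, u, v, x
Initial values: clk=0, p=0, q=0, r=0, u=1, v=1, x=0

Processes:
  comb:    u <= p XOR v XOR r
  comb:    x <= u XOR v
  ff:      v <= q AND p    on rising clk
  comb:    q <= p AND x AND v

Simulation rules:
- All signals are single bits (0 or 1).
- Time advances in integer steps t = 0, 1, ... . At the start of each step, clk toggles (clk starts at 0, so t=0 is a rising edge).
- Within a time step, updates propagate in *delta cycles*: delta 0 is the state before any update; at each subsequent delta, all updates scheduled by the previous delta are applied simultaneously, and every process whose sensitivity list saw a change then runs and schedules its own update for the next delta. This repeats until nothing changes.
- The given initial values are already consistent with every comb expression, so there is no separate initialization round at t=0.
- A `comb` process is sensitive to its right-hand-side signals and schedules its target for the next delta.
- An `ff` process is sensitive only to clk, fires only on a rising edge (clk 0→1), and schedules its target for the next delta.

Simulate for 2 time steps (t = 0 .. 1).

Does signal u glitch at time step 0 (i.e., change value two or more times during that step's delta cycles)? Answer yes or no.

t=0 Δ0: v=1 r=0 q=0 clk=0 x=0 p=0 u=1
  Δ1: clk:0→1
  Δ2: v:1→0
  Δ3: x:0→1, u:1→0
  Δ4: x:1→0
  (4Δ to stable)
t=1 Δ0: v=0 r=0 q=0 clk=1 x=0 p=0 u=0
  Δ1: clk:1→0
  (1Δ to stable)

no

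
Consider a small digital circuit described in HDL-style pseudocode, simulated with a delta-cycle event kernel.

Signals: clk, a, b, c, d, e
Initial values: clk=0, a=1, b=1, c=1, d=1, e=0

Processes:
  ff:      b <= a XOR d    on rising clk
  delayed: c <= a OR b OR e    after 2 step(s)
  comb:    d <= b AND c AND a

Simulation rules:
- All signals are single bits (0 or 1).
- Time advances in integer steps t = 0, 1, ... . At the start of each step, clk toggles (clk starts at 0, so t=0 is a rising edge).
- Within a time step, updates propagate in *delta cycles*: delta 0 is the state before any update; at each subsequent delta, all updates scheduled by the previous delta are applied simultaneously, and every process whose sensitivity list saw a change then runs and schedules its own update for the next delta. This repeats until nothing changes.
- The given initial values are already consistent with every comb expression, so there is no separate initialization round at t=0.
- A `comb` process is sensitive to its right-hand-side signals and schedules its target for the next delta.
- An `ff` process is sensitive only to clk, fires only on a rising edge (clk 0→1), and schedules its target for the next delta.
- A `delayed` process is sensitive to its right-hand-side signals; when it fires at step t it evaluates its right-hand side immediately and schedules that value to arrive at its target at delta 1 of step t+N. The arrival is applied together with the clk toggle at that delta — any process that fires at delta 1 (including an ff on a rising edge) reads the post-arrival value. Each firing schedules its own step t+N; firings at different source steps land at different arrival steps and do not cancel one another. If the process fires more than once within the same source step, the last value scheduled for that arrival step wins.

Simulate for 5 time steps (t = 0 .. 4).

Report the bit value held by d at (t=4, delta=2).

t0.Δ0 c=1 e=0 a=1 d=1 b=1 clk=0
t0.Δ1 c=1 e=0 a=1 d=1 b=1 clk=1
t0.Δ2 c=1 e=0 a=1 d=1 b=0 clk=1
t0.Δ3 c=1 e=0 a=1 d=0 b=0 clk=1
t1.Δ0 c=1 e=0 a=1 d=0 b=0 clk=1
t1.Δ1 c=1 e=0 a=1 d=0 b=0 clk=0
t2.Δ0 c=1 e=0 a=1 d=0 b=0 clk=0
t2.Δ1 c=1 e=0 a=1 d=0 b=0 clk=1
t2.Δ2 c=1 e=0 a=1 d=0 b=1 clk=1
t2.Δ3 c=1 e=0 a=1 d=1 b=1 clk=1
t3.Δ0 c=1 e=0 a=1 d=1 b=1 clk=1
t3.Δ1 c=1 e=0 a=1 d=1 b=1 clk=0
t4.Δ0 c=1 e=0 a=1 d=1 b=1 clk=0
t4.Δ1 c=1 e=0 a=1 d=1 b=1 clk=1
t4.Δ2 c=1 e=0 a=1 d=1 b=0 clk=1
t4.Δ3 c=1 e=0 a=1 d=0 b=0 clk=1

1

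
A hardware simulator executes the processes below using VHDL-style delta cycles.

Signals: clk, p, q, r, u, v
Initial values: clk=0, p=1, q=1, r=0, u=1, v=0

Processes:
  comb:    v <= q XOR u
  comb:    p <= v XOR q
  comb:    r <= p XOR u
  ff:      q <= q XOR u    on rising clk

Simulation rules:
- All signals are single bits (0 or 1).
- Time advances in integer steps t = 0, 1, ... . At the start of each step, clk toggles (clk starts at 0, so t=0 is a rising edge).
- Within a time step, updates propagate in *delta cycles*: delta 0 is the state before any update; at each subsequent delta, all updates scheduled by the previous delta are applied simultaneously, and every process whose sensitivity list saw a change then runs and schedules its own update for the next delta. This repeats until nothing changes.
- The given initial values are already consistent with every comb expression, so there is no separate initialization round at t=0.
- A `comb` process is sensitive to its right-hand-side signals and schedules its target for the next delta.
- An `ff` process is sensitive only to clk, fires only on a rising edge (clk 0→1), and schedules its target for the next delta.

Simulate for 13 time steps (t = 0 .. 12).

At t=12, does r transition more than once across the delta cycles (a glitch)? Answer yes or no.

yes

t=0 Δ0: p=1 clk=0 r=0 u=1 v=0 q=1
  Δ1: clk:0→1
  Δ2: q:1→0
  Δ3: p:1→0, v:0→1
  Δ4: p:0→1, r:0→1
  Δ5: r:1→0
  (5Δ to stable)
t=1 Δ0: p=1 clk=1 r=0 u=1 v=1 q=0
  Δ1: clk:1→0
  (1Δ to stable)
t=2 Δ0: p=1 clk=0 r=0 u=1 v=1 q=0
  Δ1: clk:0→1
  Δ2: q:0→1
  Δ3: p:1→0, v:1→0
  Δ4: p:0→1, r:0→1
  Δ5: r:1→0
  (5Δ to stable)
t=3 Δ0: p=1 clk=1 r=0 u=1 v=0 q=1
  Δ1: clk:1→0
  (1Δ to stable)
t=4 Δ0: p=1 clk=0 r=0 u=1 v=0 q=1
  Δ1: clk:0→1
  Δ2: q:1→0
  Δ3: p:1→0, v:0→1
  Δ4: p:0→1, r:0→1
  Δ5: r:1→0
  (5Δ to stable)
t=5 Δ0: p=1 clk=1 r=0 u=1 v=1 q=0
  Δ1: clk:1→0
  (1Δ to stable)
t=6 Δ0: p=1 clk=0 r=0 u=1 v=1 q=0
  Δ1: clk:0→1
  Δ2: q:0→1
  Δ3: p:1→0, v:1→0
  Δ4: p:0→1, r:0→1
  Δ5: r:1→0
  (5Δ to stable)
t=7 Δ0: p=1 clk=1 r=0 u=1 v=0 q=1
  Δ1: clk:1→0
  (1Δ to stable)
t=8 Δ0: p=1 clk=0 r=0 u=1 v=0 q=1
  Δ1: clk:0→1
  Δ2: q:1→0
  Δ3: p:1→0, v:0→1
  Δ4: p:0→1, r:0→1
  Δ5: r:1→0
  (5Δ to stable)
t=9 Δ0: p=1 clk=1 r=0 u=1 v=1 q=0
  Δ1: clk:1→0
  (1Δ to stable)
t=10 Δ0: p=1 clk=0 r=0 u=1 v=1 q=0
  Δ1: clk:0→1
  Δ2: q:0→1
  Δ3: p:1→0, v:1→0
  Δ4: p:0→1, r:0→1
  Δ5: r:1→0
  (5Δ to stable)
t=11 Δ0: p=1 clk=1 r=0 u=1 v=0 q=1
  Δ1: clk:1→0
  (1Δ to stable)
t=12 Δ0: p=1 clk=0 r=0 u=1 v=0 q=1
  Δ1: clk:0→1
  Δ2: q:1→0
  Δ3: p:1→0, v:0→1
  Δ4: p:0→1, r:0→1
  Δ5: r:1→0
  (5Δ to stable)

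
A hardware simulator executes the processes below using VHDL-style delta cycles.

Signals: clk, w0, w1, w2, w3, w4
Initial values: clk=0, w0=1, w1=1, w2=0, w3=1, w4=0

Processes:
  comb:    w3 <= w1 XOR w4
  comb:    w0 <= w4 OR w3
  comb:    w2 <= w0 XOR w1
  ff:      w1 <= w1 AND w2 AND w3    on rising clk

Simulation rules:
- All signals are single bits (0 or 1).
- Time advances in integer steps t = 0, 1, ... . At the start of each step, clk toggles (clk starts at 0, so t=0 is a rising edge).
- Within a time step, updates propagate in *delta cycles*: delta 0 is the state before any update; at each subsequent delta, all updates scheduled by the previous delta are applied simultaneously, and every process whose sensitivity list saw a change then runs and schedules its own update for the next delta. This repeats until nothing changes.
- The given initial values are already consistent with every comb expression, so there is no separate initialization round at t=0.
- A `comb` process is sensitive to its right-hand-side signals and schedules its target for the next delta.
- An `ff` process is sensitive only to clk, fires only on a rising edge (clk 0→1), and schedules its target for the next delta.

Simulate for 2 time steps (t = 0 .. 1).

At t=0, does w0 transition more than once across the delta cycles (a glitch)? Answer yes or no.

no

[bits: w4,w3,w0,w1,clk,w2]
t=0: Δ0=011100 Δ1=011110 Δ2=011010 Δ3=001011 Δ4=000011 Δ5=000010 | 5Δ
t=1: Δ0=000010 Δ1=000000 | 1Δ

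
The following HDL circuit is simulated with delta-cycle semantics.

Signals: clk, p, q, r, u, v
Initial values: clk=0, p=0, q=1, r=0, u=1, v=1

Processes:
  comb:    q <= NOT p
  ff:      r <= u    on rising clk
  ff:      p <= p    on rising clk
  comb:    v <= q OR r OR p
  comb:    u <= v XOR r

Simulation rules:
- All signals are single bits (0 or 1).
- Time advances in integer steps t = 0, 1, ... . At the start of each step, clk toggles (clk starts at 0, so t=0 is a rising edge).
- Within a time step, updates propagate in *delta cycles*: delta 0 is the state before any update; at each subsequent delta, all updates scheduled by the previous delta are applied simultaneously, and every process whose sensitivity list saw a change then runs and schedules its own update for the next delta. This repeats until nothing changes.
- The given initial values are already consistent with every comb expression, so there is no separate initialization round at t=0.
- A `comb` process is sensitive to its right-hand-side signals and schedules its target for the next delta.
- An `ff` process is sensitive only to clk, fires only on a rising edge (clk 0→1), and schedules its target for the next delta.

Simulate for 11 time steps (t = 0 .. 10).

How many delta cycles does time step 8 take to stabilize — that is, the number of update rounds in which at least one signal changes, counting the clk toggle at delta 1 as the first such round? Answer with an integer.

3

[bits: q,p,r,v,clk,u]
t=0: Δ0=100101 Δ1=100111 Δ2=101111 Δ3=101110 | 3Δ
t=1: Δ0=101110 Δ1=101100 | 1Δ
t=2: Δ0=101100 Δ1=101110 Δ2=100110 Δ3=100111 | 3Δ
t=3: Δ0=100111 Δ1=100101 | 1Δ
t=4: Δ0=100101 Δ1=100111 Δ2=101111 Δ3=101110 | 3Δ
t=5: Δ0=101110 Δ1=101100 | 1Δ
t=6: Δ0=101100 Δ1=101110 Δ2=100110 Δ3=100111 | 3Δ
t=7: Δ0=100111 Δ1=100101 | 1Δ
t=8: Δ0=100101 Δ1=100111 Δ2=101111 Δ3=101110 | 3Δ
t=9: Δ0=101110 Δ1=101100 | 1Δ
t=10: Δ0=101100 Δ1=101110 Δ2=100110 Δ3=100111 | 3Δ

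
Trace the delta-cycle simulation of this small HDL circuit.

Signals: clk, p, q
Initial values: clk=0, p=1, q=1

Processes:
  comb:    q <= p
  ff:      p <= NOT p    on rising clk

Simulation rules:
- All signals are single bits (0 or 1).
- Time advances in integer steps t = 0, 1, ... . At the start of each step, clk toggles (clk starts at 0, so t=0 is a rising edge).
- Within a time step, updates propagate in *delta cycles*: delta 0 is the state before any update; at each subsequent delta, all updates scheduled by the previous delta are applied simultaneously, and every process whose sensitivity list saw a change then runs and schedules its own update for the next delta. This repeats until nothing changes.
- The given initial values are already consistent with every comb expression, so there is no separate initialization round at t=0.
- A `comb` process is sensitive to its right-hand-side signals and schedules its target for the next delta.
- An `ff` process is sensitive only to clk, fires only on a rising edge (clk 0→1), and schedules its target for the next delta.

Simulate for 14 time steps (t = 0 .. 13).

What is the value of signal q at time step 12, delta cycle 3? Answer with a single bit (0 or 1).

[bits: clk,q,p]
t=0: Δ0=011 Δ1=111 Δ2=110 Δ3=100 | 3Δ
t=1: Δ0=100 Δ1=000 | 1Δ
t=2: Δ0=000 Δ1=100 Δ2=101 Δ3=111 | 3Δ
t=3: Δ0=111 Δ1=011 | 1Δ
t=4: Δ0=011 Δ1=111 Δ2=110 Δ3=100 | 3Δ
t=5: Δ0=100 Δ1=000 | 1Δ
t=6: Δ0=000 Δ1=100 Δ2=101 Δ3=111 | 3Δ
t=7: Δ0=111 Δ1=011 | 1Δ
t=8: Δ0=011 Δ1=111 Δ2=110 Δ3=100 | 3Δ
t=9: Δ0=100 Δ1=000 | 1Δ
t=10: Δ0=000 Δ1=100 Δ2=101 Δ3=111 | 3Δ
t=11: Δ0=111 Δ1=011 | 1Δ
t=12: Δ0=011 Δ1=111 Δ2=110 Δ3=100 | 3Δ
t=13: Δ0=100 Δ1=000 | 1Δ

0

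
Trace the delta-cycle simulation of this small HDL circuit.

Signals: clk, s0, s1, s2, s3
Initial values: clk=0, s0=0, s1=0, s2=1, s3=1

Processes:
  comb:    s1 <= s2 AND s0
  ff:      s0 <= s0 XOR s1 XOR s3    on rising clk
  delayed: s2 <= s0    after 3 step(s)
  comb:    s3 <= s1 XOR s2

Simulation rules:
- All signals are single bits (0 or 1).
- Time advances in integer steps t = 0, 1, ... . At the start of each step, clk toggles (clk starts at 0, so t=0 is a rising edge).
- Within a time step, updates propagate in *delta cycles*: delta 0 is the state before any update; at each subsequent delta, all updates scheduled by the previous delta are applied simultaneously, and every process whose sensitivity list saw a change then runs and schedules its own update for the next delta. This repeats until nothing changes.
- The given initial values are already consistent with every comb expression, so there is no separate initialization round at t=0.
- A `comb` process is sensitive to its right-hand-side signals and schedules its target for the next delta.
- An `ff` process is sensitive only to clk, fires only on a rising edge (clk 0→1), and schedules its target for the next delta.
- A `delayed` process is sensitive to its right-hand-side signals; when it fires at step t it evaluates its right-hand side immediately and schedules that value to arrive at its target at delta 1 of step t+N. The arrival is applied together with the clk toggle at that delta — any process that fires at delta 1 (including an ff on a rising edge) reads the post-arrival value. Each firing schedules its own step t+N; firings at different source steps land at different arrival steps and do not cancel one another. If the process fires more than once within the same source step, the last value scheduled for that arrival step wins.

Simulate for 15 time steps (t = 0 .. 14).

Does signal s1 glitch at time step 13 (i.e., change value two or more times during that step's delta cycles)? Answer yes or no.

no

t=0 Δ0: s3=1 s0=0 clk=0 s1=0 s2=1
  Δ1: clk:0→1
  Δ2: s0:0→1
  Δ3: s1:0→1
  Δ4: s3:1→0
  (4Δ to stable)
t=1 Δ0: s3=0 s0=1 clk=1 s1=1 s2=1
  Δ1: clk:1→0
  (1Δ to stable)
t=2 Δ0: s3=0 s0=1 clk=0 s1=1 s2=1
  Δ1: clk:0→1
  Δ2: s0:1→0
  Δ3: s1:1→0
  Δ4: s3:0→1
  (4Δ to stable)
t=3 Δ0: s3=1 s0=0 clk=1 s1=0 s2=1
  Δ1: clk:1→0
  (1Δ to stable)
t=4 Δ0: s3=1 s0=0 clk=0 s1=0 s2=1
  Δ1: clk:0→1
  Δ2: s0:0→1
  Δ3: s1:0→1
  Δ4: s3:1→0
  (4Δ to stable)
t=5 Δ0: s3=0 s0=1 clk=1 s1=1 s2=1
  Δ1: clk:1→0, s2:1→0
  Δ2: s3:0→1, s1:1→0
  Δ3: s3:1→0
  (3Δ to stable)
t=6 Δ0: s3=0 s0=1 clk=0 s1=0 s2=0
  Δ1: clk:0→1
  (1Δ to stable)
t=7 Δ0: s3=0 s0=1 clk=1 s1=0 s2=0
  Δ1: clk:1→0, s2:0→1
  Δ2: s3:0→1, s1:0→1
  Δ3: s3:1→0
  (3Δ to stable)
t=8 Δ0: s3=0 s0=1 clk=0 s1=1 s2=1
  Δ1: clk:0→1
  Δ2: s0:1→0
  Δ3: s1:1→0
  Δ4: s3:0→1
  (4Δ to stable)
t=9 Δ0: s3=1 s0=0 clk=1 s1=0 s2=1
  Δ1: clk:1→0
  (1Δ to stable)
t=10 Δ0: s3=1 s0=0 clk=0 s1=0 s2=1
  Δ1: clk:0→1
  Δ2: s0:0→1
  Δ3: s1:0→1
  Δ4: s3:1→0
  (4Δ to stable)
t=11 Δ0: s3=0 s0=1 clk=1 s1=1 s2=1
  Δ1: clk:1→0, s2:1→0
  Δ2: s3:0→1, s1:1→0
  Δ3: s3:1→0
  (3Δ to stable)
t=12 Δ0: s3=0 s0=1 clk=0 s1=0 s2=0
  Δ1: clk:0→1
  (1Δ to stable)
t=13 Δ0: s3=0 s0=1 clk=1 s1=0 s2=0
  Δ1: clk:1→0, s2:0→1
  Δ2: s3:0→1, s1:0→1
  Δ3: s3:1→0
  (3Δ to stable)
t=14 Δ0: s3=0 s0=1 clk=0 s1=1 s2=1
  Δ1: clk:0→1
  Δ2: s0:1→0
  Δ3: s1:1→0
  Δ4: s3:0→1
  (4Δ to stable)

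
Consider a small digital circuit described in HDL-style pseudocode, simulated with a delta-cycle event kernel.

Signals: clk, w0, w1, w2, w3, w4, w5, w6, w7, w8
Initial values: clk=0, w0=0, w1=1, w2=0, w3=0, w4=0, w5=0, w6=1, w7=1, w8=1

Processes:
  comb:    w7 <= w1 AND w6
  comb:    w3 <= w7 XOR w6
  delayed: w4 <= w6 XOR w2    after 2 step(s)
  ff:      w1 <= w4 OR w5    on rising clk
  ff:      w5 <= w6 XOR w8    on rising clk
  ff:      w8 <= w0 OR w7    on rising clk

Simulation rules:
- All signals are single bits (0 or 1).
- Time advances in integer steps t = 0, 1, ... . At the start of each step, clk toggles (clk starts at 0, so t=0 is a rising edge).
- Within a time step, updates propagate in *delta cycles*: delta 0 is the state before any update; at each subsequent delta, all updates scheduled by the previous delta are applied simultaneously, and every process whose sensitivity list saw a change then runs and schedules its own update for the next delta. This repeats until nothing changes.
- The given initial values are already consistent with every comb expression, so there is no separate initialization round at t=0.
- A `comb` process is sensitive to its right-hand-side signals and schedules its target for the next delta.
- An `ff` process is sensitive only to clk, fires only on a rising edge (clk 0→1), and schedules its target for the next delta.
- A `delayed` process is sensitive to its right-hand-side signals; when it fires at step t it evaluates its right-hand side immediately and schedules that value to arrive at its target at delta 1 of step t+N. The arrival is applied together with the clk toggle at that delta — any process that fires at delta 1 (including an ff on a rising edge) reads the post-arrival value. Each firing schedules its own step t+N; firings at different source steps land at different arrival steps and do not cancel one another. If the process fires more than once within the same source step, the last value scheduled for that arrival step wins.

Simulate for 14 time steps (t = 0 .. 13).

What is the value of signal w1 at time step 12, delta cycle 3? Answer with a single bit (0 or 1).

0

t=0 Δ0: w4=0 w8=1 clk=0 w2=0 w5=0 w3=0 w0=0 w6=1 w7=1 w1=1
  Δ1: clk:0→1
  Δ2: w1:1→0
  Δ3: w7:1→0
  Δ4: w3:0→1
  (4Δ to stable)
t=1 Δ0: w4=0 w8=1 clk=1 w2=0 w5=0 w3=1 w0=0 w6=1 w7=0 w1=0
  Δ1: clk:1→0
  (1Δ to stable)
t=2 Δ0: w4=0 w8=1 clk=0 w2=0 w5=0 w3=1 w0=0 w6=1 w7=0 w1=0
  Δ1: clk:0→1
  Δ2: w8:1→0
  (2Δ to stable)
t=3 Δ0: w4=0 w8=0 clk=1 w2=0 w5=0 w3=1 w0=0 w6=1 w7=0 w1=0
  Δ1: clk:1→0
  (1Δ to stable)
t=4 Δ0: w4=0 w8=0 clk=0 w2=0 w5=0 w3=1 w0=0 w6=1 w7=0 w1=0
  Δ1: clk:0→1
  Δ2: w5:0→1
  (2Δ to stable)
t=5 Δ0: w4=0 w8=0 clk=1 w2=0 w5=1 w3=1 w0=0 w6=1 w7=0 w1=0
  Δ1: clk:1→0
  (1Δ to stable)
t=6 Δ0: w4=0 w8=0 clk=0 w2=0 w5=1 w3=1 w0=0 w6=1 w7=0 w1=0
  Δ1: clk:0→1
  Δ2: w1:0→1
  Δ3: w7:0→1
  Δ4: w3:1→0
  (4Δ to stable)
t=7 Δ0: w4=0 w8=0 clk=1 w2=0 w5=1 w3=0 w0=0 w6=1 w7=1 w1=1
  Δ1: clk:1→0
  (1Δ to stable)
t=8 Δ0: w4=0 w8=0 clk=0 w2=0 w5=1 w3=0 w0=0 w6=1 w7=1 w1=1
  Δ1: clk:0→1
  Δ2: w8:0→1
  (2Δ to stable)
t=9 Δ0: w4=0 w8=1 clk=1 w2=0 w5=1 w3=0 w0=0 w6=1 w7=1 w1=1
  Δ1: clk:1→0
  (1Δ to stable)
t=10 Δ0: w4=0 w8=1 clk=0 w2=0 w5=1 w3=0 w0=0 w6=1 w7=1 w1=1
  Δ1: clk:0→1
  Δ2: w5:1→0
  (2Δ to stable)
t=11 Δ0: w4=0 w8=1 clk=1 w2=0 w5=0 w3=0 w0=0 w6=1 w7=1 w1=1
  Δ1: clk:1→0
  (1Δ to stable)
t=12 Δ0: w4=0 w8=1 clk=0 w2=0 w5=0 w3=0 w0=0 w6=1 w7=1 w1=1
  Δ1: clk:0→1
  Δ2: w1:1→0
  Δ3: w7:1→0
  Δ4: w3:0→1
  (4Δ to stable)
t=13 Δ0: w4=0 w8=1 clk=1 w2=0 w5=0 w3=1 w0=0 w6=1 w7=0 w1=0
  Δ1: clk:1→0
  (1Δ to stable)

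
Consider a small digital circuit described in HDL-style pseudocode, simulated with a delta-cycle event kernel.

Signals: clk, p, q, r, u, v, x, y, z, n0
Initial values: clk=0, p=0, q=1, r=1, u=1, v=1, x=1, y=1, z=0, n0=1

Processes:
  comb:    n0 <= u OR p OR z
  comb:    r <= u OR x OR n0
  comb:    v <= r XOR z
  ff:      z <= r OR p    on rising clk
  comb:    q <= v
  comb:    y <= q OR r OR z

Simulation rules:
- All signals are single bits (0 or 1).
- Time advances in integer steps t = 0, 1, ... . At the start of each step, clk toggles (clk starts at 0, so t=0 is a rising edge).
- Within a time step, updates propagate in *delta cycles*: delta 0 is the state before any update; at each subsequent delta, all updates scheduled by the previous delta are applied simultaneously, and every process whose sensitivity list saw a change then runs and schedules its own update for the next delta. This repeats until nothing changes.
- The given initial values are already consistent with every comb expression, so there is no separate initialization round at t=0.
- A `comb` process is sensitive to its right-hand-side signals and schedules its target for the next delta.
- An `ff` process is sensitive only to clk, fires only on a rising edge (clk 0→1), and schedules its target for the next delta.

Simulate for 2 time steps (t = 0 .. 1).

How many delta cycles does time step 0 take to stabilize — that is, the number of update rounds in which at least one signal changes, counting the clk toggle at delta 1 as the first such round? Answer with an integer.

4

t=0 Δ0: n0=1 y=1 r=1 z=0 x=1 clk=0 v=1 p=0 u=1 q=1
  Δ1: clk:0→1
  Δ2: z:0→1
  Δ3: v:1→0
  Δ4: q:1→0
  (4Δ to stable)
t=1 Δ0: n0=1 y=1 r=1 z=1 x=1 clk=1 v=0 p=0 u=1 q=0
  Δ1: clk:1→0
  (1Δ to stable)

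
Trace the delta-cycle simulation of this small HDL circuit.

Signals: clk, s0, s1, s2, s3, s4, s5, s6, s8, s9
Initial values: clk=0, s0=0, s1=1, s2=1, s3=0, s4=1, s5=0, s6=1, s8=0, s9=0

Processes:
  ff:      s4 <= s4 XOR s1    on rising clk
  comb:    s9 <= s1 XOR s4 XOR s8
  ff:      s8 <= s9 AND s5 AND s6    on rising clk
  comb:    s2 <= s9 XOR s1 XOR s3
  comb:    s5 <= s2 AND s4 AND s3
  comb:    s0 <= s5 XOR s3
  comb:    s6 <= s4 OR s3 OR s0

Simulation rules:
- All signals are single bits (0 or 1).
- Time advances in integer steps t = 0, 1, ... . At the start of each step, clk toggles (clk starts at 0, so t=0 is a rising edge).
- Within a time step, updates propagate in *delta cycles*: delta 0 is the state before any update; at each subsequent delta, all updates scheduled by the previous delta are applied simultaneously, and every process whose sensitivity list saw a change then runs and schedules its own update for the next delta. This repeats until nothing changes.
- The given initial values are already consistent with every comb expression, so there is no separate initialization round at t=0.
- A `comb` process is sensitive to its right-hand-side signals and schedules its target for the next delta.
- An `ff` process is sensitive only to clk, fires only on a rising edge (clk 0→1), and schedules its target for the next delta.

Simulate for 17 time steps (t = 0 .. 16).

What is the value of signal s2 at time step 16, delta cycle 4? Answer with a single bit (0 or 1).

0

t=0 Δ0: s9=0 s0=0 s4=1 s1=1 s2=1 s5=0 s6=1 clk=0 s8=0 s3=0
  Δ1: clk:0→1
  Δ2: s4:1→0
  Δ3: s9:0→1, s6:1→0
  Δ4: s2:1→0
  (4Δ to stable)
t=1 Δ0: s9=1 s0=0 s4=0 s1=1 s2=0 s5=0 s6=0 clk=1 s8=0 s3=0
  Δ1: clk:1→0
  (1Δ to stable)
t=2 Δ0: s9=1 s0=0 s4=0 s1=1 s2=0 s5=0 s6=0 clk=0 s8=0 s3=0
  Δ1: clk:0→1
  Δ2: s4:0→1
  Δ3: s9:1→0, s6:0→1
  Δ4: s2:0→1
  (4Δ to stable)
t=3 Δ0: s9=0 s0=0 s4=1 s1=1 s2=1 s5=0 s6=1 clk=1 s8=0 s3=0
  Δ1: clk:1→0
  (1Δ to stable)
t=4 Δ0: s9=0 s0=0 s4=1 s1=1 s2=1 s5=0 s6=1 clk=0 s8=0 s3=0
  Δ1: clk:0→1
  Δ2: s4:1→0
  Δ3: s9:0→1, s6:1→0
  Δ4: s2:1→0
  (4Δ to stable)
t=5 Δ0: s9=1 s0=0 s4=0 s1=1 s2=0 s5=0 s6=0 clk=1 s8=0 s3=0
  Δ1: clk:1→0
  (1Δ to stable)
t=6 Δ0: s9=1 s0=0 s4=0 s1=1 s2=0 s5=0 s6=0 clk=0 s8=0 s3=0
  Δ1: clk:0→1
  Δ2: s4:0→1
  Δ3: s9:1→0, s6:0→1
  Δ4: s2:0→1
  (4Δ to stable)
t=7 Δ0: s9=0 s0=0 s4=1 s1=1 s2=1 s5=0 s6=1 clk=1 s8=0 s3=0
  Δ1: clk:1→0
  (1Δ to stable)
t=8 Δ0: s9=0 s0=0 s4=1 s1=1 s2=1 s5=0 s6=1 clk=0 s8=0 s3=0
  Δ1: clk:0→1
  Δ2: s4:1→0
  Δ3: s9:0→1, s6:1→0
  Δ4: s2:1→0
  (4Δ to stable)
t=9 Δ0: s9=1 s0=0 s4=0 s1=1 s2=0 s5=0 s6=0 clk=1 s8=0 s3=0
  Δ1: clk:1→0
  (1Δ to stable)
t=10 Δ0: s9=1 s0=0 s4=0 s1=1 s2=0 s5=0 s6=0 clk=0 s8=0 s3=0
  Δ1: clk:0→1
  Δ2: s4:0→1
  Δ3: s9:1→0, s6:0→1
  Δ4: s2:0→1
  (4Δ to stable)
t=11 Δ0: s9=0 s0=0 s4=1 s1=1 s2=1 s5=0 s6=1 clk=1 s8=0 s3=0
  Δ1: clk:1→0
  (1Δ to stable)
t=12 Δ0: s9=0 s0=0 s4=1 s1=1 s2=1 s5=0 s6=1 clk=0 s8=0 s3=0
  Δ1: clk:0→1
  Δ2: s4:1→0
  Δ3: s9:0→1, s6:1→0
  Δ4: s2:1→0
  (4Δ to stable)
t=13 Δ0: s9=1 s0=0 s4=0 s1=1 s2=0 s5=0 s6=0 clk=1 s8=0 s3=0
  Δ1: clk:1→0
  (1Δ to stable)
t=14 Δ0: s9=1 s0=0 s4=0 s1=1 s2=0 s5=0 s6=0 clk=0 s8=0 s3=0
  Δ1: clk:0→1
  Δ2: s4:0→1
  Δ3: s9:1→0, s6:0→1
  Δ4: s2:0→1
  (4Δ to stable)
t=15 Δ0: s9=0 s0=0 s4=1 s1=1 s2=1 s5=0 s6=1 clk=1 s8=0 s3=0
  Δ1: clk:1→0
  (1Δ to stable)
t=16 Δ0: s9=0 s0=0 s4=1 s1=1 s2=1 s5=0 s6=1 clk=0 s8=0 s3=0
  Δ1: clk:0→1
  Δ2: s4:1→0
  Δ3: s9:0→1, s6:1→0
  Δ4: s2:1→0
  (4Δ to stable)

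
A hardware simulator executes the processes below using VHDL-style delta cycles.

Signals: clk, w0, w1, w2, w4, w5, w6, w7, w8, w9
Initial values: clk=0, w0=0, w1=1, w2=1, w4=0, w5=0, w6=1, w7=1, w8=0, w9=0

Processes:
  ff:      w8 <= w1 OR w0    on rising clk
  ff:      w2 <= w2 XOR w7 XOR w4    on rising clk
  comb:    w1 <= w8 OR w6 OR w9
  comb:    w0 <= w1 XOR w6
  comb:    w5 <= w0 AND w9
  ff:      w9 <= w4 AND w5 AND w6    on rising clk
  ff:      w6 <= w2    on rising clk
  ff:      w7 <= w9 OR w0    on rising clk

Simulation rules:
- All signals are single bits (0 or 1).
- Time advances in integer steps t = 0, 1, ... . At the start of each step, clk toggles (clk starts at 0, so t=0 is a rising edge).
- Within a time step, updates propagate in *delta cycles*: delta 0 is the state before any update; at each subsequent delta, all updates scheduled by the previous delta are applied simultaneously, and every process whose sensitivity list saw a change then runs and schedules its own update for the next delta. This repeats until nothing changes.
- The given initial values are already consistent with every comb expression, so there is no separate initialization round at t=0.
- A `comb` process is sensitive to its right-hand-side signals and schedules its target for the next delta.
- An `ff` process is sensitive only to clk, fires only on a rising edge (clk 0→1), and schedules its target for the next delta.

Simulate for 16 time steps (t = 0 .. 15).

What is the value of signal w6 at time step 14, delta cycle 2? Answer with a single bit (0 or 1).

t=0 Δ0: w5=0 w7=1 w6=1 w8=0 w1=1 w4=0 w0=0 w2=1 w9=0 clk=0
  Δ1: clk:0→1
  Δ2: w7:1→0, w8:0→1, w2:1→0
  (2Δ to stable)
t=1 Δ0: w5=0 w7=0 w6=1 w8=1 w1=1 w4=0 w0=0 w2=0 w9=0 clk=1
  Δ1: clk:1→0
  (1Δ to stable)
t=2 Δ0: w5=0 w7=0 w6=1 w8=1 w1=1 w4=0 w0=0 w2=0 w9=0 clk=0
  Δ1: clk:0→1
  Δ2: w6:1→0
  Δ3: w0:0→1
  (3Δ to stable)
t=3 Δ0: w5=0 w7=0 w6=0 w8=1 w1=1 w4=0 w0=1 w2=0 w9=0 clk=1
  Δ1: clk:1→0
  (1Δ to stable)
t=4 Δ0: w5=0 w7=0 w6=0 w8=1 w1=1 w4=0 w0=1 w2=0 w9=0 clk=0
  Δ1: clk:0→1
  Δ2: w7:0→1
  (2Δ to stable)
t=5 Δ0: w5=0 w7=1 w6=0 w8=1 w1=1 w4=0 w0=1 w2=0 w9=0 clk=1
  Δ1: clk:1→0
  (1Δ to stable)
t=6 Δ0: w5=0 w7=1 w6=0 w8=1 w1=1 w4=0 w0=1 w2=0 w9=0 clk=0
  Δ1: clk:0→1
  Δ2: w2:0→1
  (2Δ to stable)
t=7 Δ0: w5=0 w7=1 w6=0 w8=1 w1=1 w4=0 w0=1 w2=1 w9=0 clk=1
  Δ1: clk:1→0
  (1Δ to stable)
t=8 Δ0: w5=0 w7=1 w6=0 w8=1 w1=1 w4=0 w0=1 w2=1 w9=0 clk=0
  Δ1: clk:0→1
  Δ2: w6:0→1, w2:1→0
  Δ3: w0:1→0
  (3Δ to stable)
t=9 Δ0: w5=0 w7=1 w6=1 w8=1 w1=1 w4=0 w0=0 w2=0 w9=0 clk=1
  Δ1: clk:1→0
  (1Δ to stable)
t=10 Δ0: w5=0 w7=1 w6=1 w8=1 w1=1 w4=0 w0=0 w2=0 w9=0 clk=0
  Δ1: clk:0→1
  Δ2: w7:1→0, w6:1→0, w2:0→1
  Δ3: w0:0→1
  (3Δ to stable)
t=11 Δ0: w5=0 w7=0 w6=0 w8=1 w1=1 w4=0 w0=1 w2=1 w9=0 clk=1
  Δ1: clk:1→0
  (1Δ to stable)
t=12 Δ0: w5=0 w7=0 w6=0 w8=1 w1=1 w4=0 w0=1 w2=1 w9=0 clk=0
  Δ1: clk:0→1
  Δ2: w7:0→1, w6:0→1
  Δ3: w0:1→0
  (3Δ to stable)
t=13 Δ0: w5=0 w7=1 w6=1 w8=1 w1=1 w4=0 w0=0 w2=1 w9=0 clk=1
  Δ1: clk:1→0
  (1Δ to stable)
t=14 Δ0: w5=0 w7=1 w6=1 w8=1 w1=1 w4=0 w0=0 w2=1 w9=0 clk=0
  Δ1: clk:0→1
  Δ2: w7:1→0, w2:1→0
  (2Δ to stable)
t=15 Δ0: w5=0 w7=0 w6=1 w8=1 w1=1 w4=0 w0=0 w2=0 w9=0 clk=1
  Δ1: clk:1→0
  (1Δ to stable)

1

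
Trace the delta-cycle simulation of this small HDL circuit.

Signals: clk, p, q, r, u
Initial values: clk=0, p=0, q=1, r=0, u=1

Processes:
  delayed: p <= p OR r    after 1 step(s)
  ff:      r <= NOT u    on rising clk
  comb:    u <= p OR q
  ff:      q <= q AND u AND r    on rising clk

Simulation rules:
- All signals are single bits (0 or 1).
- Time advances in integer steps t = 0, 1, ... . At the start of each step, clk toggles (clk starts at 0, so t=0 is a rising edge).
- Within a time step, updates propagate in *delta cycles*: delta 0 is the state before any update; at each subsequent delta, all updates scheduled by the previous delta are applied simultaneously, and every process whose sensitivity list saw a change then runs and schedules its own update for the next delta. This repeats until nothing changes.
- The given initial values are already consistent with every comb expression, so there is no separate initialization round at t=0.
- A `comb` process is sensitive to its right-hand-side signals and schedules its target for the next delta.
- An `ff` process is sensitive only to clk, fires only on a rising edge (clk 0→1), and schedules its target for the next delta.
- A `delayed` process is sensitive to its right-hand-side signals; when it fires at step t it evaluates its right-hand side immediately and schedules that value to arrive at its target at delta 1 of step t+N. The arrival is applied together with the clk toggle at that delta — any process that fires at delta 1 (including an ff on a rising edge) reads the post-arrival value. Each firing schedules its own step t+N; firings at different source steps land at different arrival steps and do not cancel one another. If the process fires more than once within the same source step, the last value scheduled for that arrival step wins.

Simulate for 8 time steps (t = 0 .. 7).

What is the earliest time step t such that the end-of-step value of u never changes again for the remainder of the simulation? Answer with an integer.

t0.Δ0 q=1 u=1 clk=0 r=0 p=0
t0.Δ1 q=1 u=1 clk=1 r=0 p=0
t0.Δ2 q=0 u=1 clk=1 r=0 p=0
t0.Δ3 q=0 u=0 clk=1 r=0 p=0
t1.Δ0 q=0 u=0 clk=1 r=0 p=0
t1.Δ1 q=0 u=0 clk=0 r=0 p=0
t2.Δ0 q=0 u=0 clk=0 r=0 p=0
t2.Δ1 q=0 u=0 clk=1 r=0 p=0
t2.Δ2 q=0 u=0 clk=1 r=1 p=0
t3.Δ0 q=0 u=0 clk=1 r=1 p=0
t3.Δ1 q=0 u=0 clk=0 r=1 p=1
t3.Δ2 q=0 u=1 clk=0 r=1 p=1
t4.Δ0 q=0 u=1 clk=0 r=1 p=1
t4.Δ1 q=0 u=1 clk=1 r=1 p=1
t4.Δ2 q=0 u=1 clk=1 r=0 p=1
t5.Δ0 q=0 u=1 clk=1 r=0 p=1
t5.Δ1 q=0 u=1 clk=0 r=0 p=1
t6.Δ0 q=0 u=1 clk=0 r=0 p=1
t6.Δ1 q=0 u=1 clk=1 r=0 p=1
t7.Δ0 q=0 u=1 clk=1 r=0 p=1
t7.Δ1 q=0 u=1 clk=0 r=0 p=1

3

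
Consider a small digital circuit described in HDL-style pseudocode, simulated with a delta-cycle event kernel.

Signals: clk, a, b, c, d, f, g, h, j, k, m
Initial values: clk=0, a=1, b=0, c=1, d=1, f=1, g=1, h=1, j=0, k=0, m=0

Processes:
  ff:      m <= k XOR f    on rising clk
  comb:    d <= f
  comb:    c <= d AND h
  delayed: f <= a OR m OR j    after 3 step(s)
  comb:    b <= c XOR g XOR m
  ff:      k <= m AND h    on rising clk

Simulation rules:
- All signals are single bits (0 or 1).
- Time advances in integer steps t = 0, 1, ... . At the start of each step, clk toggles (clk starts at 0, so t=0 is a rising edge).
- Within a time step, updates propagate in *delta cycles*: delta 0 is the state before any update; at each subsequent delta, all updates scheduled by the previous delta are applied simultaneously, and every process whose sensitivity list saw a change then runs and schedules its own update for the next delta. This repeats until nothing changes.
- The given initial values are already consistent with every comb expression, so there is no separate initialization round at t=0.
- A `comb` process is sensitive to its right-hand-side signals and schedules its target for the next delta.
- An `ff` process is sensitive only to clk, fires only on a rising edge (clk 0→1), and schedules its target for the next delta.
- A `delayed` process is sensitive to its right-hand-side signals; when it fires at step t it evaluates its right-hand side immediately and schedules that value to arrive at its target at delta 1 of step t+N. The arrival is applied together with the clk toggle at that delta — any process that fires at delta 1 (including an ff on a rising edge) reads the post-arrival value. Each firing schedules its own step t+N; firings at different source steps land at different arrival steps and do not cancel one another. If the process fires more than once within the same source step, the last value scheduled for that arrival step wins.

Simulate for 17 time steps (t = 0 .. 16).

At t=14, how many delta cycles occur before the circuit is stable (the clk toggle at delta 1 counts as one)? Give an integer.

t0.Δ0 j=0 m=0 k=0 a=1 h=1 g=1 d=1 clk=0 c=1 b=0 f=1
t0.Δ1 j=0 m=0 k=0 a=1 h=1 g=1 d=1 clk=1 c=1 b=0 f=1
t0.Δ2 j=0 m=1 k=0 a=1 h=1 g=1 d=1 clk=1 c=1 b=0 f=1
t0.Δ3 j=0 m=1 k=0 a=1 h=1 g=1 d=1 clk=1 c=1 b=1 f=1
t1.Δ0 j=0 m=1 k=0 a=1 h=1 g=1 d=1 clk=1 c=1 b=1 f=1
t1.Δ1 j=0 m=1 k=0 a=1 h=1 g=1 d=1 clk=0 c=1 b=1 f=1
t2.Δ0 j=0 m=1 k=0 a=1 h=1 g=1 d=1 clk=0 c=1 b=1 f=1
t2.Δ1 j=0 m=1 k=0 a=1 h=1 g=1 d=1 clk=1 c=1 b=1 f=1
t2.Δ2 j=0 m=1 k=1 a=1 h=1 g=1 d=1 clk=1 c=1 b=1 f=1
t3.Δ0 j=0 m=1 k=1 a=1 h=1 g=1 d=1 clk=1 c=1 b=1 f=1
t3.Δ1 j=0 m=1 k=1 a=1 h=1 g=1 d=1 clk=0 c=1 b=1 f=1
t4.Δ0 j=0 m=1 k=1 a=1 h=1 g=1 d=1 clk=0 c=1 b=1 f=1
t4.Δ1 j=0 m=1 k=1 a=1 h=1 g=1 d=1 clk=1 c=1 b=1 f=1
t4.Δ2 j=0 m=0 k=1 a=1 h=1 g=1 d=1 clk=1 c=1 b=1 f=1
t4.Δ3 j=0 m=0 k=1 a=1 h=1 g=1 d=1 clk=1 c=1 b=0 f=1
t5.Δ0 j=0 m=0 k=1 a=1 h=1 g=1 d=1 clk=1 c=1 b=0 f=1
t5.Δ1 j=0 m=0 k=1 a=1 h=1 g=1 d=1 clk=0 c=1 b=0 f=1
t6.Δ0 j=0 m=0 k=1 a=1 h=1 g=1 d=1 clk=0 c=1 b=0 f=1
t6.Δ1 j=0 m=0 k=1 a=1 h=1 g=1 d=1 clk=1 c=1 b=0 f=1
t6.Δ2 j=0 m=0 k=0 a=1 h=1 g=1 d=1 clk=1 c=1 b=0 f=1
t7.Δ0 j=0 m=0 k=0 a=1 h=1 g=1 d=1 clk=1 c=1 b=0 f=1
t7.Δ1 j=0 m=0 k=0 a=1 h=1 g=1 d=1 clk=0 c=1 b=0 f=1
t8.Δ0 j=0 m=0 k=0 a=1 h=1 g=1 d=1 clk=0 c=1 b=0 f=1
t8.Δ1 j=0 m=0 k=0 a=1 h=1 g=1 d=1 clk=1 c=1 b=0 f=1
t8.Δ2 j=0 m=1 k=0 a=1 h=1 g=1 d=1 clk=1 c=1 b=0 f=1
t8.Δ3 j=0 m=1 k=0 a=1 h=1 g=1 d=1 clk=1 c=1 b=1 f=1
t9.Δ0 j=0 m=1 k=0 a=1 h=1 g=1 d=1 clk=1 c=1 b=1 f=1
t9.Δ1 j=0 m=1 k=0 a=1 h=1 g=1 d=1 clk=0 c=1 b=1 f=1
t10.Δ0 j=0 m=1 k=0 a=1 h=1 g=1 d=1 clk=0 c=1 b=1 f=1
t10.Δ1 j=0 m=1 k=0 a=1 h=1 g=1 d=1 clk=1 c=1 b=1 f=1
t10.Δ2 j=0 m=1 k=1 a=1 h=1 g=1 d=1 clk=1 c=1 b=1 f=1
t11.Δ0 j=0 m=1 k=1 a=1 h=1 g=1 d=1 clk=1 c=1 b=1 f=1
t11.Δ1 j=0 m=1 k=1 a=1 h=1 g=1 d=1 clk=0 c=1 b=1 f=1
t12.Δ0 j=0 m=1 k=1 a=1 h=1 g=1 d=1 clk=0 c=1 b=1 f=1
t12.Δ1 j=0 m=1 k=1 a=1 h=1 g=1 d=1 clk=1 c=1 b=1 f=1
t12.Δ2 j=0 m=0 k=1 a=1 h=1 g=1 d=1 clk=1 c=1 b=1 f=1
t12.Δ3 j=0 m=0 k=1 a=1 h=1 g=1 d=1 clk=1 c=1 b=0 f=1
t13.Δ0 j=0 m=0 k=1 a=1 h=1 g=1 d=1 clk=1 c=1 b=0 f=1
t13.Δ1 j=0 m=0 k=1 a=1 h=1 g=1 d=1 clk=0 c=1 b=0 f=1
t14.Δ0 j=0 m=0 k=1 a=1 h=1 g=1 d=1 clk=0 c=1 b=0 f=1
t14.Δ1 j=0 m=0 k=1 a=1 h=1 g=1 d=1 clk=1 c=1 b=0 f=1
t14.Δ2 j=0 m=0 k=0 a=1 h=1 g=1 d=1 clk=1 c=1 b=0 f=1
t15.Δ0 j=0 m=0 k=0 a=1 h=1 g=1 d=1 clk=1 c=1 b=0 f=1
t15.Δ1 j=0 m=0 k=0 a=1 h=1 g=1 d=1 clk=0 c=1 b=0 f=1
t16.Δ0 j=0 m=0 k=0 a=1 h=1 g=1 d=1 clk=0 c=1 b=0 f=1
t16.Δ1 j=0 m=0 k=0 a=1 h=1 g=1 d=1 clk=1 c=1 b=0 f=1
t16.Δ2 j=0 m=1 k=0 a=1 h=1 g=1 d=1 clk=1 c=1 b=0 f=1
t16.Δ3 j=0 m=1 k=0 a=1 h=1 g=1 d=1 clk=1 c=1 b=1 f=1

2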